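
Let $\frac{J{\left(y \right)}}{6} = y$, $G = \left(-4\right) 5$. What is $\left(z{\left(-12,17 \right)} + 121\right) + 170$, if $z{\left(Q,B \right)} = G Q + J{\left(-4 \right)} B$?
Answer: $123$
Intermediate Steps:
$G = -20$
$J{\left(y \right)} = 6 y$
$z{\left(Q,B \right)} = - 24 B - 20 Q$ ($z{\left(Q,B \right)} = - 20 Q + 6 \left(-4\right) B = - 20 Q - 24 B = - 24 B - 20 Q$)
$\left(z{\left(-12,17 \right)} + 121\right) + 170 = \left(\left(\left(-24\right) 17 - -240\right) + 121\right) + 170 = \left(\left(-408 + 240\right) + 121\right) + 170 = \left(-168 + 121\right) + 170 = -47 + 170 = 123$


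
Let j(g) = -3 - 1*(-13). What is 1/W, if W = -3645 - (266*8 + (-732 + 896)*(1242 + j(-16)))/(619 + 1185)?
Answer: -451/1695759 ≈ -0.00026596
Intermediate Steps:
j(g) = 10 (j(g) = -3 + 13 = 10)
W = -1695759/451 (W = -3645 - (266*8 + (-732 + 896)*(1242 + 10))/(619 + 1185) = -3645 - (2128 + 164*1252)/1804 = -3645 - (2128 + 205328)/1804 = -3645 - 207456/1804 = -3645 - 1*51864/451 = -3645 - 51864/451 = -1695759/451 ≈ -3760.0)
1/W = 1/(-1695759/451) = -451/1695759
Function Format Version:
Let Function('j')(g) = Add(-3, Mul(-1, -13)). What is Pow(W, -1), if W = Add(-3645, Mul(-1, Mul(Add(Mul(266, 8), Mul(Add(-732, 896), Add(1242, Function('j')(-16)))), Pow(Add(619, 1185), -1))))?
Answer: Rational(-451, 1695759) ≈ -0.00026596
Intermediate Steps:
Function('j')(g) = 10 (Function('j')(g) = Add(-3, 13) = 10)
W = Rational(-1695759, 451) (W = Add(-3645, Mul(-1, Mul(Add(Mul(266, 8), Mul(Add(-732, 896), Add(1242, 10))), Pow(Add(619, 1185), -1)))) = Add(-3645, Mul(-1, Mul(Add(2128, Mul(164, 1252)), Pow(1804, -1)))) = Add(-3645, Mul(-1, Mul(Add(2128, 205328), Rational(1, 1804)))) = Add(-3645, Mul(-1, Mul(207456, Rational(1, 1804)))) = Add(-3645, Mul(-1, Rational(51864, 451))) = Add(-3645, Rational(-51864, 451)) = Rational(-1695759, 451) ≈ -3760.0)
Pow(W, -1) = Pow(Rational(-1695759, 451), -1) = Rational(-451, 1695759)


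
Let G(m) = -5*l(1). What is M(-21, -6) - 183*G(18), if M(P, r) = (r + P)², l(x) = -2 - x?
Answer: -2016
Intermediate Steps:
M(P, r) = (P + r)²
G(m) = 15 (G(m) = -5*(-2 - 1*1) = -5*(-2 - 1) = -5*(-3) = 15)
M(-21, -6) - 183*G(18) = (-21 - 6)² - 183*15 = (-27)² - 2745 = 729 - 2745 = -2016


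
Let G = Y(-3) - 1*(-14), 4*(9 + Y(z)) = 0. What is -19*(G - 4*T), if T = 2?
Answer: 57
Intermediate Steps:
Y(z) = -9 (Y(z) = -9 + (1/4)*0 = -9 + 0 = -9)
G = 5 (G = -9 - 1*(-14) = -9 + 14 = 5)
-19*(G - 4*T) = -19*(5 - 4*2) = -19*(5 - 8) = -19*(-3) = 57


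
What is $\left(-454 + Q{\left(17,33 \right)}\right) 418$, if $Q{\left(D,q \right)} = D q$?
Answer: $44726$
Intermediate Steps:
$\left(-454 + Q{\left(17,33 \right)}\right) 418 = \left(-454 + 17 \cdot 33\right) 418 = \left(-454 + 561\right) 418 = 107 \cdot 418 = 44726$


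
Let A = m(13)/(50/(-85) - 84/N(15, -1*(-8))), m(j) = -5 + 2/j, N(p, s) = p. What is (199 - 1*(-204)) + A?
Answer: 2761069/6838 ≈ 403.78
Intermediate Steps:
A = 5355/6838 (A = (-5 + 2/13)/(50/(-85) - 84/15) = (-5 + 2*(1/13))/(50*(-1/85) - 84*1/15) = (-5 + 2/13)/(-10/17 - 28/5) = -63/(13*(-526/85)) = -63/13*(-85/526) = 5355/6838 ≈ 0.78312)
(199 - 1*(-204)) + A = (199 - 1*(-204)) + 5355/6838 = (199 + 204) + 5355/6838 = 403 + 5355/6838 = 2761069/6838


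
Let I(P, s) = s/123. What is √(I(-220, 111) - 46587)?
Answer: I*√78311230/41 ≈ 215.84*I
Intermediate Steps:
I(P, s) = s/123 (I(P, s) = s*(1/123) = s/123)
√(I(-220, 111) - 46587) = √((1/123)*111 - 46587) = √(37/41 - 46587) = √(-1910030/41) = I*√78311230/41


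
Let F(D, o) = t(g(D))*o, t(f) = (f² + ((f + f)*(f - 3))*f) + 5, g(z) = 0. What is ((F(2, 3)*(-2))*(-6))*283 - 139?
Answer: 50801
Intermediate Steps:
t(f) = 5 + f² + 2*f²*(-3 + f) (t(f) = (f² + ((2*f)*(-3 + f))*f) + 5 = (f² + (2*f*(-3 + f))*f) + 5 = (f² + 2*f²*(-3 + f)) + 5 = 5 + f² + 2*f²*(-3 + f))
F(D, o) = 5*o (F(D, o) = (5 - 5*0² + 2*0³)*o = (5 - 5*0 + 2*0)*o = (5 + 0 + 0)*o = 5*o)
((F(2, 3)*(-2))*(-6))*283 - 139 = (((5*3)*(-2))*(-6))*283 - 139 = ((15*(-2))*(-6))*283 - 139 = -30*(-6)*283 - 139 = 180*283 - 139 = 50940 - 139 = 50801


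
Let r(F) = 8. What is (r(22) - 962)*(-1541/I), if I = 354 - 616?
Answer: -735057/131 ≈ -5611.1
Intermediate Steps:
I = -262
(r(22) - 962)*(-1541/I) = (8 - 962)*(-1541/(-262)) = -(-1470114)*(-1)/262 = -954*1541/262 = -735057/131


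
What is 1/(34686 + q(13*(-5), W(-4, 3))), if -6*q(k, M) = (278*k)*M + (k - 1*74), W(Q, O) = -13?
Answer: -2/8885 ≈ -0.00022510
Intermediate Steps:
q(k, M) = 37/3 - k/6 - 139*M*k/3 (q(k, M) = -((278*k)*M + (k - 1*74))/6 = -(278*M*k + (k - 74))/6 = -(278*M*k + (-74 + k))/6 = -(-74 + k + 278*M*k)/6 = 37/3 - k/6 - 139*M*k/3)
1/(34686 + q(13*(-5), W(-4, 3))) = 1/(34686 + (37/3 - 13*(-5)/6 - 139/3*(-13)*13*(-5))) = 1/(34686 + (37/3 - ⅙*(-65) - 139/3*(-13)*(-65))) = 1/(34686 + (37/3 + 65/6 - 117455/3)) = 1/(34686 - 78257/2) = 1/(-8885/2) = -2/8885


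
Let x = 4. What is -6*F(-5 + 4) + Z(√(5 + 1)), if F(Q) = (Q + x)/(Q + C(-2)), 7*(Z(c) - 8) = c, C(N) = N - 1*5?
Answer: 41/4 + √6/7 ≈ 10.600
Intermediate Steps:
C(N) = -5 + N (C(N) = N - 5 = -5 + N)
Z(c) = 8 + c/7
F(Q) = (4 + Q)/(-7 + Q) (F(Q) = (Q + 4)/(Q + (-5 - 2)) = (4 + Q)/(Q - 7) = (4 + Q)/(-7 + Q))
-6*F(-5 + 4) + Z(√(5 + 1)) = -6*(4 + (-5 + 4))/(-7 + (-5 + 4)) + (8 + √(5 + 1)/7) = -6*(4 - 1)/(-7 - 1) + (8 + √6/7) = -6*3/(-8) + (8 + √6/7) = -(-3)*3/4 + (8 + √6/7) = -6*(-3/8) + (8 + √6/7) = 9/4 + (8 + √6/7) = 41/4 + √6/7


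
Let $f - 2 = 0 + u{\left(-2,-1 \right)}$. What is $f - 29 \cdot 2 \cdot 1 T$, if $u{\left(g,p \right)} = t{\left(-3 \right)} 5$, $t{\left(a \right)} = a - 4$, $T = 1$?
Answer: $-91$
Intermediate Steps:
$t{\left(a \right)} = -4 + a$
$u{\left(g,p \right)} = -35$ ($u{\left(g,p \right)} = \left(-4 - 3\right) 5 = \left(-7\right) 5 = -35$)
$f = -33$ ($f = 2 + \left(0 - 35\right) = 2 - 35 = -33$)
$f - 29 \cdot 2 \cdot 1 T = -33 - 29 \cdot 2 \cdot 1 \cdot 1 = -33 - 29 \cdot 2 \cdot 1 = -33 - 58 = -91$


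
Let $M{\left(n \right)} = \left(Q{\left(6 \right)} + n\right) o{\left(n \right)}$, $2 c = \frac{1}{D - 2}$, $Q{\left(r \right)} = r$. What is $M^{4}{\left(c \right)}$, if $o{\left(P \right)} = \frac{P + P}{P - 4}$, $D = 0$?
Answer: $\frac{279841}{1336336} \approx 0.20941$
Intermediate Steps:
$c = - \frac{1}{4}$ ($c = \frac{1}{2 \left(0 - 2\right)} = \frac{1}{2 \left(-2\right)} = \frac{1}{2} \left(- \frac{1}{2}\right) = - \frac{1}{4} \approx -0.25$)
$o{\left(P \right)} = \frac{2 P}{-4 + P}$
$M{\left(n \right)} = \frac{2 n \left(6 + n\right)}{-4 + n}$ ($M{\left(n \right)} = \left(6 + n\right) \frac{2 n}{-4 + n} = \frac{2 n \left(6 + n\right)}{-4 + n}$)
$M^{4}{\left(c \right)} = \left(2 \left(- \frac{1}{4}\right) \frac{1}{-4 - \frac{1}{4}} \left(6 - \frac{1}{4}\right)\right)^{4} = \left(2 \left(- \frac{1}{4}\right) \frac{1}{- \frac{17}{4}} \cdot \frac{23}{4}\right)^{4} = \left(2 \left(- \frac{1}{4}\right) \left(- \frac{4}{17}\right) \frac{23}{4}\right)^{4} = \left(\frac{23}{34}\right)^{4} = \frac{279841}{1336336}$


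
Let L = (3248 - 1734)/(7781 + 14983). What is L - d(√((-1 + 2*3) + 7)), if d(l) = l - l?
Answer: 757/11382 ≈ 0.066509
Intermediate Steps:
d(l) = 0
L = 757/11382 (L = 1514/22764 = 1514*(1/22764) = 757/11382 ≈ 0.066509)
L - d(√((-1 + 2*3) + 7)) = 757/11382 - 1*0 = 757/11382 + 0 = 757/11382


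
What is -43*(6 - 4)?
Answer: -86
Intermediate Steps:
-43*(6 - 4) = -43*2 = -86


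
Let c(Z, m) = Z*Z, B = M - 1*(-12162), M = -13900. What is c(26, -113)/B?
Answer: -338/869 ≈ -0.38895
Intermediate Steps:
B = -1738 (B = -13900 - 1*(-12162) = -13900 + 12162 = -1738)
c(Z, m) = Z²
c(26, -113)/B = 26²/(-1738) = 676*(-1/1738) = -338/869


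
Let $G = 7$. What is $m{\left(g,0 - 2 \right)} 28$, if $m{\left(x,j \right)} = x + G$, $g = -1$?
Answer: $168$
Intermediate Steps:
$m{\left(x,j \right)} = 7 + x$ ($m{\left(x,j \right)} = x + 7 = 7 + x$)
$m{\left(g,0 - 2 \right)} 28 = \left(7 - 1\right) 28 = 6 \cdot 28 = 168$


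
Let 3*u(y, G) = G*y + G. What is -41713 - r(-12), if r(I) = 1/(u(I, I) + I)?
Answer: -1334817/32 ≈ -41713.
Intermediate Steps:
u(y, G) = G/3 + G*y/3 (u(y, G) = (G*y + G)/3 = (G + G*y)/3 = G/3 + G*y/3)
r(I) = 1/(I + I*(1 + I)/3) (r(I) = 1/(I*(1 + I)/3 + I) = 1/(I + I*(1 + I)/3))
-41713 - r(-12) = -41713 - 3/((-12)*(4 - 12)) = -41713 - 3*(-1)/(12*(-8)) = -41713 - 3*(-1)*(-1)/(12*8) = -41713 - 1*1/32 = -41713 - 1/32 = -1334817/32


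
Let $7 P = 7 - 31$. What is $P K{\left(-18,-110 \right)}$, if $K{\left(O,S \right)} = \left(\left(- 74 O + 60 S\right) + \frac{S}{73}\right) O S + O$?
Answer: $\frac{18279740016}{511} \approx 3.5772 \cdot 10^{7}$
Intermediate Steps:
$K{\left(O,S \right)} = O + O S \left(- 74 O + \frac{4381 S}{73}\right)$ ($K{\left(O,S \right)} = \left(\left(- 74 O + 60 S\right) + S \frac{1}{73}\right) O S + O = \left(\left(- 74 O + 60 S\right) + \frac{S}{73}\right) O S + O = \left(- 74 O + \frac{4381 S}{73}\right) O S + O = O \left(- 74 O + \frac{4381 S}{73}\right) S + O = O S \left(- 74 O + \frac{4381 S}{73}\right) + O = O + O S \left(- 74 O + \frac{4381 S}{73}\right)$)
$P = - \frac{24}{7}$ ($P = \frac{7 - 31}{7} = \frac{1}{7} \left(-24\right) = - \frac{24}{7} \approx -3.4286$)
$P K{\left(-18,-110 \right)} = - \frac{24 \cdot \frac{1}{73} \left(-18\right) \left(73 + 4381 \left(-110\right)^{2} - \left(-97236\right) \left(-110\right)\right)}{7} = - \frac{24 \cdot \frac{1}{73} \left(-18\right) \left(73 + 4381 \cdot 12100 - 10695960\right)}{7} = - \frac{24 \cdot \frac{1}{73} \left(-18\right) \left(73 + 53010100 - 10695960\right)}{7} = - \frac{24 \cdot \frac{1}{73} \left(-18\right) 42314213}{7} = \left(- \frac{24}{7}\right) \left(- \frac{761655834}{73}\right) = \frac{18279740016}{511}$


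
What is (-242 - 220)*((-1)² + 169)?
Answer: -78540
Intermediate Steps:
(-242 - 220)*((-1)² + 169) = -462*(1 + 169) = -462*170 = -78540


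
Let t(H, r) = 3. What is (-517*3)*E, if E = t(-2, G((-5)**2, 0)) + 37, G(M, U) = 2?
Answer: -62040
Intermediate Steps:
E = 40 (E = 3 + 37 = 40)
(-517*3)*E = -517*3*40 = -1551*40 = -62040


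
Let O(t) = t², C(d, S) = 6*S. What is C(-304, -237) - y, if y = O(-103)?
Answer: -12031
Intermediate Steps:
y = 10609 (y = (-103)² = 10609)
C(-304, -237) - y = 6*(-237) - 1*10609 = -1422 - 10609 = -12031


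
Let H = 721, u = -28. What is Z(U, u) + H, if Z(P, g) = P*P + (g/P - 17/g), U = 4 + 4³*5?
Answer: 239721977/2268 ≈ 1.0570e+5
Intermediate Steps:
U = 324 (U = 4 + 64*5 = 4 + 320 = 324)
Z(P, g) = P² - 17/g + g/P (Z(P, g) = P² + (-17/g + g/P) = P² - 17/g + g/P)
Z(U, u) + H = (324² - 17/(-28) - 28/324) + 721 = (104976 - 17*(-1/28) - 28*1/324) + 721 = (104976 + 17/28 - 7/81) + 721 = 238086749/2268 + 721 = 239721977/2268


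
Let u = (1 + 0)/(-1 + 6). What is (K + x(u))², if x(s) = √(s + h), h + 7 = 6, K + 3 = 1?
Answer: 16/5 - 8*I*√5/5 ≈ 3.2 - 3.5777*I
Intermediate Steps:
K = -2 (K = -3 + 1 = -2)
h = -1 (h = -7 + 6 = -1)
u = ⅕ (u = 1/5 = 1*(⅕) = ⅕ ≈ 0.20000)
x(s) = √(-1 + s) (x(s) = √(s - 1) = √(-1 + s))
(K + x(u))² = (-2 + √(-1 + ⅕))² = (-2 + √(-⅘))² = (-2 + 2*I*√5/5)²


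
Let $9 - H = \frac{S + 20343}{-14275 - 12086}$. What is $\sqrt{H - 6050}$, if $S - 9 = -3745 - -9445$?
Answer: $\frac{i \sqrt{466357573821}}{8787} \approx 77.718 i$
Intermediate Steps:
$S = 5709$ ($S = 9 - -5700 = 9 + \left(-3745 + 9445\right) = 9 + 5700 = 5709$)
$H = \frac{87767}{8787}$ ($H = 9 - \frac{5709 + 20343}{-14275 - 12086} = 9 - \frac{26052}{-26361} = 9 - 26052 \left(- \frac{1}{26361}\right) = 9 - - \frac{8684}{8787} = 9 + \frac{8684}{8787} = \frac{87767}{8787} \approx 9.9883$)
$\sqrt{H - 6050} = \sqrt{\frac{87767}{8787} - 6050} = \sqrt{- \frac{53073583}{8787}} = \frac{i \sqrt{466357573821}}{8787}$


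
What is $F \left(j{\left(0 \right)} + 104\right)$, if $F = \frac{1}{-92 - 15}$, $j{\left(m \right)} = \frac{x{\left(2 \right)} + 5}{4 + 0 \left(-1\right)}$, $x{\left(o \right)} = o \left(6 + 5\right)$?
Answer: $- \frac{443}{428} \approx -1.035$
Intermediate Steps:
$x{\left(o \right)} = 11 o$ ($x{\left(o \right)} = o 11 = 11 o$)
$j{\left(m \right)} = \frac{27}{4}$ ($j{\left(m \right)} = \frac{11 \cdot 2 + 5}{4 + 0 \left(-1\right)} = \frac{22 + 5}{4 + 0} = \frac{27}{4}$)
$F = - \frac{1}{107}$ ($F = \frac{1}{-107} = - \frac{1}{107} \approx -0.0093458$)
$F \left(j{\left(0 \right)} + 104\right) = - \frac{\frac{27}{4} + 104}{107} = \left(- \frac{1}{107}\right) \frac{443}{4} = - \frac{443}{428}$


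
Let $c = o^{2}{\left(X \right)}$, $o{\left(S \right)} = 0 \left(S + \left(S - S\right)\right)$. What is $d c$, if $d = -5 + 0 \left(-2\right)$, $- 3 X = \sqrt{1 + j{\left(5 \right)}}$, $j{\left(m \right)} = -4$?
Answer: $0$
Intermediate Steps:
$X = - \frac{i \sqrt{3}}{3}$ ($X = - \frac{\sqrt{1 - 4}}{3} = - \frac{\sqrt{-3}}{3} = - \frac{i \sqrt{3}}{3} \approx - 0.57735 i$)
$o{\left(S \right)} = 0$ ($o{\left(S \right)} = 0 \left(S + 0\right) = 0 S = 0$)
$d = -5$ ($d = -5 + 0 = -5$)
$c = 0$ ($c = 0^{2} = 0$)
$d c = \left(-5\right) 0 = 0$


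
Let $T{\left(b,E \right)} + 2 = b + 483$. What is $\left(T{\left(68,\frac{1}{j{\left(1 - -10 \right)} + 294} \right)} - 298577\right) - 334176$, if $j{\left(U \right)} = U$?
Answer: $-632204$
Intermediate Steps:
$T{\left(b,E \right)} = 481 + b$ ($T{\left(b,E \right)} = -2 + \left(b + 483\right) = -2 + \left(483 + b\right) = 481 + b$)
$\left(T{\left(68,\frac{1}{j{\left(1 - -10 \right)} + 294} \right)} - 298577\right) - 334176 = \left(\left(481 + 68\right) - 298577\right) - 334176 = \left(549 - 298577\right) - 334176 = -298028 - 334176 = -632204$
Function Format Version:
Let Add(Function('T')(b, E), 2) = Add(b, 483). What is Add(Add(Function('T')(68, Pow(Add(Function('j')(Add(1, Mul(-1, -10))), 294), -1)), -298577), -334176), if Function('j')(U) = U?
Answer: -632204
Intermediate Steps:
Function('T')(b, E) = Add(481, b) (Function('T')(b, E) = Add(-2, Add(b, 483)) = Add(-2, Add(483, b)) = Add(481, b))
Add(Add(Function('T')(68, Pow(Add(Function('j')(Add(1, Mul(-1, -10))), 294), -1)), -298577), -334176) = Add(Add(Add(481, 68), -298577), -334176) = Add(Add(549, -298577), -334176) = Add(-298028, -334176) = -632204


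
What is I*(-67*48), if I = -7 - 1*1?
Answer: 25728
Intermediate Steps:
I = -8 (I = -7 - 1 = -8)
I*(-67*48) = -(-536)*48 = -8*(-3216) = 25728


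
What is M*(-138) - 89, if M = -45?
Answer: 6121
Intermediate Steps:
M*(-138) - 89 = -45*(-138) - 89 = 6210 - 89 = 6121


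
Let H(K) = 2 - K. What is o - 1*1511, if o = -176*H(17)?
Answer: 1129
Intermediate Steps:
o = 2640 (o = -176*(2 - 1*17) = -176*(2 - 17) = -176*(-15) = 2640)
o - 1*1511 = 2640 - 1*1511 = 2640 - 1511 = 1129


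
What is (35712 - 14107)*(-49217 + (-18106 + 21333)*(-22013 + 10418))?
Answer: -809459022610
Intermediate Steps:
(35712 - 14107)*(-49217 + (-18106 + 21333)*(-22013 + 10418)) = 21605*(-49217 + 3227*(-11595)) = 21605*(-49217 - 37417065) = 21605*(-37466282) = -809459022610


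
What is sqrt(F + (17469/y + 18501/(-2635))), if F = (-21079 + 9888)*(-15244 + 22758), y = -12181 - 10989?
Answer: I*sqrt(12537571554076934519630)/12210590 ≈ 9170.0*I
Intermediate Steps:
y = -23170
F = -84089174 (F = -11191*7514 = -84089174)
sqrt(F + (17469/y + 18501/(-2635))) = sqrt(-84089174 + (17469/(-23170) + 18501/(-2635))) = sqrt(-84089174 + (17469*(-1/23170) + 18501*(-1/2635))) = sqrt(-84089174 + (-17469/23170 - 18501/2635)) = sqrt(-84089174 - 94939797/12210590) = sqrt(-1026778522092457/12210590) = I*sqrt(12537571554076934519630)/12210590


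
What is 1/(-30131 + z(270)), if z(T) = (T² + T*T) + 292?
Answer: 1/115961 ≈ 8.6236e-6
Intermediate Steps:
z(T) = 292 + 2*T² (z(T) = (T² + T²) + 292 = 2*T² + 292 = 292 + 2*T²)
1/(-30131 + z(270)) = 1/(-30131 + (292 + 2*270²)) = 1/(-30131 + (292 + 2*72900)) = 1/(-30131 + (292 + 145800)) = 1/(-30131 + 146092) = 1/115961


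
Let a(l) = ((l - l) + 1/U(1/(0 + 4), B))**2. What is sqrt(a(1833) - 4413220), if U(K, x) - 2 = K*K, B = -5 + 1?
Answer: 2*I*sqrt(1201499081)/33 ≈ 2100.8*I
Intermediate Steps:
B = -4
U(K, x) = 2 + K**2 (U(K, x) = 2 + K*K = 2 + K**2)
a(l) = 256/1089 (a(l) = ((l - l) + 1/(2 + (1/(0 + 4))**2))**2 = (0 + 1/(2 + (1/4)**2))**2 = (0 + 1/(2 + 1/16))**2 = (0 + 1/(33/16))**2 = (0 + 16/33)**2 = (16/33)**2 = 256/1089)
sqrt(a(1833) - 4413220) = sqrt(256/1089 - 4413220) = sqrt(-4805996324/1089) = 2*I*sqrt(1201499081)/33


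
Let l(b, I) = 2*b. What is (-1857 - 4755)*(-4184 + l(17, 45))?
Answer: 27439800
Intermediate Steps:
(-1857 - 4755)*(-4184 + l(17, 45)) = (-1857 - 4755)*(-4184 + 2*17) = -6612*(-4184 + 34) = -6612*(-4150) = 27439800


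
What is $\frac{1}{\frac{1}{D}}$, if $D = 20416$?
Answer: $20416$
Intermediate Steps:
$\frac{1}{\frac{1}{D}} = \frac{1}{\frac{1}{20416}} = 20416$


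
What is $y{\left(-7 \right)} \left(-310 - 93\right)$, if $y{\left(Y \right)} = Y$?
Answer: $2821$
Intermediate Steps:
$y{\left(-7 \right)} \left(-310 - 93\right) = - 7 \left(-310 - 93\right) = \left(-7\right) \left(-403\right) = 2821$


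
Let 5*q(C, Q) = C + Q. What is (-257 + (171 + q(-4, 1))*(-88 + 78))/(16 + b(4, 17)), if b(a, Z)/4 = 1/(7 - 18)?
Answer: -21571/172 ≈ -125.41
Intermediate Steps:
b(a, Z) = -4/11 (b(a, Z) = 4/(7 - 18) = 4/(-11) = 4*(-1/11) = -4/11)
q(C, Q) = C/5 + Q/5 (q(C, Q) = (C + Q)/5 = C/5 + Q/5)
(-257 + (171 + q(-4, 1))*(-88 + 78))/(16 + b(4, 17)) = (-257 + (171 + ((⅕)*(-4) + (⅕)*1))*(-88 + 78))/(16 - 4/11) = (-257 + (171 + (-⅘ + ⅕))*(-10))/(172/11) = (-257 + (171 - ⅗)*(-10))*(11/172) = (-257 + (852/5)*(-10))*(11/172) = (-257 - 1704)*(11/172) = -1961*11/172 = -21571/172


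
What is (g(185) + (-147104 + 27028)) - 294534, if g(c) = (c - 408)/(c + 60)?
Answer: -101579673/245 ≈ -4.1461e+5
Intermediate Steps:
g(c) = (-408 + c)/(60 + c)
(g(185) + (-147104 + 27028)) - 294534 = ((-408 + 185)/(60 + 185) + (-147104 + 27028)) - 294534 = (-223/245 - 120076) - 294534 = -29418843/245 - 294534 = -101579673/245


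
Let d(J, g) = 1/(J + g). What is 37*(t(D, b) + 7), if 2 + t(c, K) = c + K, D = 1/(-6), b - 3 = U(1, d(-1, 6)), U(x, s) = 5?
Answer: 2849/6 ≈ 474.83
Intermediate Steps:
b = 8 (b = 3 + 5 = 8)
D = -1/6 ≈ -0.16667
t(c, K) = -2 + K + c (t(c, K) = -2 + (c + K) = -2 + (K + c) = -2 + K + c)
37*(t(D, b) + 7) = 37*((-2 + 8 - 1/6) + 7) = 37*(35/6 + 7) = 37*(77/6) = 2849/6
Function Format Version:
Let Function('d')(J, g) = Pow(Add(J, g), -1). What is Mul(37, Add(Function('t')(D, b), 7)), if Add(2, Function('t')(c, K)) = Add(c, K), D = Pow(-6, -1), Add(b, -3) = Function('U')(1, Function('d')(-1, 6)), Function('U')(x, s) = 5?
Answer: Rational(2849, 6) ≈ 474.83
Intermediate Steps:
b = 8 (b = Add(3, 5) = 8)
D = Rational(-1, 6) ≈ -0.16667
Function('t')(c, K) = Add(-2, K, c) (Function('t')(c, K) = Add(-2, Add(c, K)) = Add(-2, Add(K, c)) = Add(-2, K, c))
Mul(37, Add(Function('t')(D, b), 7)) = Mul(37, Add(Add(-2, 8, Rational(-1, 6)), 7)) = Mul(37, Add(Rational(35, 6), 7)) = Mul(37, Rational(77, 6)) = Rational(2849, 6)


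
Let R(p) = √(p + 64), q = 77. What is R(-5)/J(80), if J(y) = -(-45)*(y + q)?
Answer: √59/7065 ≈ 0.0010872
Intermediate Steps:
R(p) = √(64 + p)
J(y) = 3465 + 45*y (J(y) = -(-45)*(y + 77) = -(-45)*(77 + y) = -(-3465 - 45*y) = 3465 + 45*y)
R(-5)/J(80) = √(64 - 5)/(3465 + 45*80) = √59/(3465 + 3600) = √59/7065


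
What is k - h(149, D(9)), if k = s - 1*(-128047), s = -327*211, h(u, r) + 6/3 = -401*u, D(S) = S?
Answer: 118801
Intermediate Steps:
h(u, r) = -2 - 401*u
s = -68997
k = 59050 (k = -68997 - 1*(-128047) = -68997 + 128047 = 59050)
k - h(149, D(9)) = 59050 - (-2 - 401*149) = 59050 - (-2 - 59749) = 59050 - 1*(-59751) = 59050 + 59751 = 118801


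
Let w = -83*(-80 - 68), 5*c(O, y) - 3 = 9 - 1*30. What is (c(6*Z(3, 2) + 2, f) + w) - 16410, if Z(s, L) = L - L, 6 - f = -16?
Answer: -20648/5 ≈ -4129.6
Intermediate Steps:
f = 22 (f = 6 - 1*(-16) = 6 + 16 = 22)
Z(s, L) = 0
c(O, y) = -18/5 (c(O, y) = ⅗ + (9 - 1*30)/5 = ⅗ + (9 - 30)/5 = ⅗ + (⅕)*(-21) = ⅗ - 21/5 = -18/5)
w = 12284 (w = -83*(-148) = 12284)
(c(6*Z(3, 2) + 2, f) + w) - 16410 = (-18/5 + 12284) - 16410 = 61402/5 - 16410 = -20648/5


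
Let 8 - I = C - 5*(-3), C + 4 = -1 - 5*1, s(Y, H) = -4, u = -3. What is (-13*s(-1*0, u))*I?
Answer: 156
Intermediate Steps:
C = -10 (C = -4 + (-1 - 5*1) = -4 + (-1 - 5) = -4 - 6 = -10)
I = 3 (I = 8 - (-10 - 5*(-3)) = 8 - (-10 + 15) = 8 - 1*5 = 8 - 5 = 3)
(-13*s(-1*0, u))*I = -13*(-4)*3 = 52*3 = 156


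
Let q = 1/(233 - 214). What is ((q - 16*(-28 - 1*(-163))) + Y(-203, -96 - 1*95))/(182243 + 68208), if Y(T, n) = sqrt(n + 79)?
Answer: -41039/4758569 + 4*I*sqrt(7)/250451 ≈ -0.0086242 + 4.2256e-5*I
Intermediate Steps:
Y(T, n) = sqrt(79 + n)
q = 1/19 ≈ 0.052632
((q - 16*(-28 - 1*(-163))) + Y(-203, -96 - 1*95))/(182243 + 68208) = ((1/19 - 16*(-28 - 1*(-163))) + sqrt(79 + (-96 - 1*95)))/(182243 + 68208) = ((1/19 - 16*(-28 + 163)) + sqrt(79 + (-96 - 95)))/250451 = ((1/19 - 16*135) + sqrt(79 - 191))*(1/250451) = ((1/19 - 2160) + sqrt(-112))*(1/250451) = (-41039/19 + 4*I*sqrt(7))*(1/250451) = -41039/4758569 + 4*I*sqrt(7)/250451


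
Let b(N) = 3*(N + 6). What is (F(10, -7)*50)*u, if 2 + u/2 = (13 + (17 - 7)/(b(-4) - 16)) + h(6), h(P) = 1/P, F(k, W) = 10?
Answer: 30500/3 ≈ 10167.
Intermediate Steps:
b(N) = 18 + 3*N (b(N) = 3*(6 + N) = 18 + 3*N)
u = 61/3 (u = -4 + 2*((13 + (17 - 7)/((18 + 3*(-4)) - 16)) + 1/6) = -4 + 2*((13 + 10/((18 - 12) - 16)) + ⅙) = -4 + 2*((13 + 10/(6 - 16)) + ⅙) = -4 + 2*((13 + 10/(-10)) + ⅙) = -4 + 2*((13 + 10*(-⅒)) + ⅙) = -4 + 2*((13 - 1) + ⅙) = -4 + 2*(12 + ⅙) = -4 + 2*(73/6) = -4 + 73/3 = 61/3 ≈ 20.333)
(F(10, -7)*50)*u = (10*50)*(61/3) = 500*(61/3) = 30500/3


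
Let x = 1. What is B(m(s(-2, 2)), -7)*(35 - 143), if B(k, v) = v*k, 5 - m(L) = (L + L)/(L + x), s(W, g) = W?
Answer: 756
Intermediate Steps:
m(L) = 5 - 2*L/(1 + L) (m(L) = 5 - (L + L)/(L + 1) = 5 - 2*L/(1 + L))
B(k, v) = k*v
B(m(s(-2, 2)), -7)*(35 - 143) = (((5 + 3*(-2))/(1 - 2))*(-7))*(35 - 143) = (((5 - 6)/(-1))*(-7))*(-108) = (-1*(-1)*(-7))*(-108) = (1*(-7))*(-108) = -7*(-108) = 756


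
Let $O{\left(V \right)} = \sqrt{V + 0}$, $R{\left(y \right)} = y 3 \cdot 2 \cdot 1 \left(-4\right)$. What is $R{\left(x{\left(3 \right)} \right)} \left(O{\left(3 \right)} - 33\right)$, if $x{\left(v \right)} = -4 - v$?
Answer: $-5544 + 168 \sqrt{3} \approx -5253.0$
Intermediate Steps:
$R{\left(y \right)} = - 24 y$ ($R{\left(y \right)} = 3 y 2 \left(-4\right) = 3 y \left(-8\right) = - 24 y$)
$O{\left(V \right)} = \sqrt{V}$
$R{\left(x{\left(3 \right)} \right)} \left(O{\left(3 \right)} - 33\right) = - 24 \left(-4 - 3\right) \left(\sqrt{3} - 33\right) = - 24 \left(-4 - 3\right) \left(-33 + \sqrt{3}\right) = \left(-24\right) \left(-7\right) \left(-33 + \sqrt{3}\right) = 168 \left(-33 + \sqrt{3}\right) = -5544 + 168 \sqrt{3}$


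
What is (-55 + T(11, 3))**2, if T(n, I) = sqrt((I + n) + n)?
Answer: 2500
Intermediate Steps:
T(n, I) = sqrt(I + 2*n)
(-55 + T(11, 3))**2 = (-55 + sqrt(3 + 2*11))**2 = (-55 + sqrt(3 + 22))**2 = (-55 + sqrt(25))**2 = (-55 + 5)**2 = (-50)**2 = 2500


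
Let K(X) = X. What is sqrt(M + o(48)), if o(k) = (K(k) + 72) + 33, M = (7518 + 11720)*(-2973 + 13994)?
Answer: sqrt(212022151) ≈ 14561.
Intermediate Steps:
M = 212021998 (M = 19238*11021 = 212021998)
o(k) = 105 + k (o(k) = (k + 72) + 33 = (72 + k) + 33 = 105 + k)
sqrt(M + o(48)) = sqrt(212021998 + (105 + 48)) = sqrt(212021998 + 153) = sqrt(212022151)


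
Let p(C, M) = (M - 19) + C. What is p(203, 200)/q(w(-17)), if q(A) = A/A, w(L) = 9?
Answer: 384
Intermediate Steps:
p(C, M) = -19 + C + M (p(C, M) = (-19 + M) + C = -19 + C + M)
q(A) = 1
p(203, 200)/q(w(-17)) = (-19 + 203 + 200)/1 = 384*1 = 384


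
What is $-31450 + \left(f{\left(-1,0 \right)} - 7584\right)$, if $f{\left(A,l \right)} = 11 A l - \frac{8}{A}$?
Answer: $-39026$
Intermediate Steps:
$f{\left(A,l \right)} = - \frac{8}{A} + 11 A l$ ($f{\left(A,l \right)} = 11 A l - \frac{8}{A} = - \frac{8}{A} + 11 A l$)
$-31450 + \left(f{\left(-1,0 \right)} - 7584\right) = -31450 + \left(\left(- \frac{8}{-1} + 11 \left(-1\right) 0\right) - 7584\right) = -31450 + \left(\left(\left(-8\right) \left(-1\right) + 0\right) - 7584\right) = -31450 + \left(\left(8 + 0\right) - 7584\right) = -31450 + \left(8 - 7584\right) = -31450 - 7576 = -39026$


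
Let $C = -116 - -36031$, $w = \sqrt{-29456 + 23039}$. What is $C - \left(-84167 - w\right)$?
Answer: $120082 + 3 i \sqrt{713} \approx 1.2008 \cdot 10^{5} + 80.106 i$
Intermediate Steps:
$w = 3 i \sqrt{713}$ ($w = \sqrt{-6417} = 3 i \sqrt{713} \approx 80.106 i$)
$C = 35915$ ($C = -116 + 36031 = 35915$)
$C - \left(-84167 - w\right) = 35915 - \left(-84167 - 3 i \sqrt{713}\right) = 35915 + \left(84167 + 3 i \sqrt{713}\right) = 120082 + 3 i \sqrt{713}$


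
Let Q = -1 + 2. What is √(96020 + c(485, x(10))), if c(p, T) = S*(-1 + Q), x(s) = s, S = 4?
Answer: 2*√24005 ≈ 309.87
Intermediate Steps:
Q = 1
c(p, T) = 0 (c(p, T) = 4*(-1 + 1) = 4*0 = 0)
√(96020 + c(485, x(10))) = √(96020 + 0) = √96020 = 2*√24005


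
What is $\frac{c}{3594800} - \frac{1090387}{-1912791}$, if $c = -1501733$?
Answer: $\frac{1047221820797}{6876101086800} \approx 0.1523$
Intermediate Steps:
$\frac{c}{3594800} - \frac{1090387}{-1912791} = - \frac{1501733}{3594800} - \frac{1090387}{-1912791} = \left(-1501733\right) \frac{1}{3594800} - - \frac{1090387}{1912791} = - \frac{1501733}{3594800} + \frac{1090387}{1912791} = \frac{1047221820797}{6876101086800}$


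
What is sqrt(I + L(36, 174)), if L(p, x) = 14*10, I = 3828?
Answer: 8*sqrt(62) ≈ 62.992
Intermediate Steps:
L(p, x) = 140
sqrt(I + L(36, 174)) = sqrt(3828 + 140) = sqrt(3968) = 8*sqrt(62)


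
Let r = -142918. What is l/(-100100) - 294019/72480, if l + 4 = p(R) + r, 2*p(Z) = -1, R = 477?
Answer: -27246113/10364640 ≈ -2.6288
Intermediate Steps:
p(Z) = -1/2 (p(Z) = (1/2)*(-1) = -1/2)
l = -285845/2 (l = -4 + (-1/2 - 142918) = -4 - 285837/2 = -285845/2 ≈ -1.4292e+5)
l/(-100100) - 294019/72480 = -285845/2/(-100100) - 294019/72480 = -285845/2*(-1/100100) - 294019*1/72480 = 8167/5720 - 294019/72480 = -27246113/10364640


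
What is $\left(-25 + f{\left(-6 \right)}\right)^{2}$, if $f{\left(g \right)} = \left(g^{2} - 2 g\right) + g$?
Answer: $289$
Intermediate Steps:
$f{\left(g \right)} = g^{2} - g$
$\left(-25 + f{\left(-6 \right)}\right)^{2} = \left(-25 - 6 \left(-1 - 6\right)\right)^{2} = \left(-25 - -42\right)^{2} = \left(-25 + 42\right)^{2} = 17^{2} = 289$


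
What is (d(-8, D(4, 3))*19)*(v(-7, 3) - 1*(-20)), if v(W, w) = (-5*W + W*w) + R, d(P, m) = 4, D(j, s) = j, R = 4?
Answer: 2888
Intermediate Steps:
v(W, w) = 4 - 5*W + W*w (v(W, w) = (-5*W + W*w) + 4 = 4 - 5*W + W*w)
(d(-8, D(4, 3))*19)*(v(-7, 3) - 1*(-20)) = (4*19)*((4 - 5*(-7) - 7*3) - 1*(-20)) = 76*((4 + 35 - 21) + 20) = 76*(18 + 20) = 76*38 = 2888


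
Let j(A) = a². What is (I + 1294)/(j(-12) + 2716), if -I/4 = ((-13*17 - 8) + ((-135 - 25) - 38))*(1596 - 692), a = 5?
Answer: 1545326/2741 ≈ 563.78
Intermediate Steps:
j(A) = 25 (j(A) = 5² = 25)
I = 1544032 (I = -4*((-13*17 - 8) + ((-135 - 25) - 38))*(1596 - 692) = -4*((-221 - 8) + (-160 - 38))*904 = -4*(-229 - 198)*904 = -(-1708)*904 = -4*(-386008) = 1544032)
(I + 1294)/(j(-12) + 2716) = (1544032 + 1294)/(25 + 2716) = 1545326/2741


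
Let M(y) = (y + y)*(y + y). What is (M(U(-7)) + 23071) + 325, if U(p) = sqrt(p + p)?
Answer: 23340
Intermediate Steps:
U(p) = sqrt(2)*sqrt(p) (U(p) = sqrt(2*p) = sqrt(2)*sqrt(p))
M(y) = 4*y**2 (M(y) = (2*y)*(2*y) = 4*y**2)
(M(U(-7)) + 23071) + 325 = (4*(sqrt(2)*sqrt(-7))**2 + 23071) + 325 = (4*(sqrt(2)*(I*sqrt(7)))**2 + 23071) + 325 = (4*(I*sqrt(14))**2 + 23071) + 325 = (4*(-14) + 23071) + 325 = (-56 + 23071) + 325 = 23015 + 325 = 23340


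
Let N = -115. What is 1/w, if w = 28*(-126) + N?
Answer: -1/3643 ≈ -0.00027450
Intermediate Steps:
w = -3643 (w = 28*(-126) - 115 = -3528 - 115 = -3643)
1/w = 1/(-3643) = -1/3643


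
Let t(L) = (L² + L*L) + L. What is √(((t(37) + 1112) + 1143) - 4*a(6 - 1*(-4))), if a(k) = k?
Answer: √4990 ≈ 70.640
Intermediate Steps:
t(L) = L + 2*L² (t(L) = (L² + L²) + L = 2*L² + L = L + 2*L²)
√(((t(37) + 1112) + 1143) - 4*a(6 - 1*(-4))) = √(((37*(1 + 2*37) + 1112) + 1143) - 4*(6 - 1*(-4))) = √(((37*(1 + 74) + 1112) + 1143) - 4*(6 + 4)) = √(((37*75 + 1112) + 1143) - 4*10) = √(((2775 + 1112) + 1143) - 40) = √((3887 + 1143) - 40) = √(5030 - 40) = √4990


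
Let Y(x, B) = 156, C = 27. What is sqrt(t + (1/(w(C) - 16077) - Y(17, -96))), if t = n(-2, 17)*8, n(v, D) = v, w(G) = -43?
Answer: I*sqrt(11173743230)/8060 ≈ 13.115*I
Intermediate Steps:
t = -16 (t = -2*8 = -16)
sqrt(t + (1/(w(C) - 16077) - Y(17, -96))) = sqrt(-16 + (1/(-43 - 16077) - 1*156)) = sqrt(-16 + (1/(-16120) - 156)) = sqrt(-16 + (-1/16120 - 156)) = sqrt(-16 - 2514721/16120) = sqrt(-2772641/16120) = I*sqrt(11173743230)/8060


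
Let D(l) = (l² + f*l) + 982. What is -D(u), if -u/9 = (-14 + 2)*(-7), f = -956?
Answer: -1295254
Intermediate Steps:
u = -756 (u = -9*(-14 + 2)*(-7) = -(-108)*(-7) = -9*84 = -756)
D(l) = 982 + l² - 956*l (D(l) = (l² - 956*l) + 982 = 982 + l² - 956*l)
-D(u) = -(982 + (-756)² - 956*(-756)) = -(982 + 571536 + 722736) = -1*1295254 = -1295254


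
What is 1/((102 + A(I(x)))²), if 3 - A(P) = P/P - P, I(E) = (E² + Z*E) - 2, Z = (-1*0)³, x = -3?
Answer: 1/12321 ≈ 8.1162e-5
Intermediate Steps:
Z = 0 (Z = 0³ = 0)
I(E) = -2 + E² (I(E) = (E² + 0*E) - 2 = (E² + 0) - 2 = E² - 2 = -2 + E²)
A(P) = 2 + P (A(P) = 3 - (P/P - P) = 3 - (1 - P) = 3 + (-1 + P) = 2 + P)
1/((102 + A(I(x)))²) = 1/((102 + (2 + (-2 + (-3)²)))²) = 1/((102 + (2 + (-2 + 9)))²) = 1/((102 + (2 + 7))²) = 1/((102 + 9)²) = 1/(111²) = 1/12321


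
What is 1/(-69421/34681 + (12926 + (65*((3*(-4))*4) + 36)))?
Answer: 34681/341260981 ≈ 0.00010163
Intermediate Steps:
1/(-69421/34681 + (12926 + (65*((3*(-4))*4) + 36))) = 1/(-69421*1/34681 + (12926 + (65*(-12*4) + 36))) = 1/(-69421/34681 + (12926 + (65*(-48) + 36))) = 1/(-69421/34681 + (12926 + (-3120 + 36))) = 1/(-69421/34681 + (12926 - 3084)) = 1/(-69421/34681 + 9842) = 1/(341260981/34681) = 34681/341260981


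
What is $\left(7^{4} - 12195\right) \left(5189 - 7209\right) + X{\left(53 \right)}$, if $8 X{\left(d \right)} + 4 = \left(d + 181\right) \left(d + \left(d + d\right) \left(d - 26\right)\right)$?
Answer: $\frac{79476573}{4} \approx 1.9869 \cdot 10^{7}$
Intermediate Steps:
$X{\left(d \right)} = - \frac{1}{2} + \frac{\left(181 + d\right) \left(d + 2 d \left(-26 + d\right)\right)}{8}$ ($X{\left(d \right)} = - \frac{1}{2} + \frac{\left(d + 181\right) \left(d + \left(d + d\right) \left(d - 26\right)\right)}{8} = - \frac{1}{2} + \frac{\left(181 + d\right) \left(d + 2 d \left(-26 + d\right)\right)}{8}$)
$\left(7^{4} - 12195\right) \left(5189 - 7209\right) + X{\left(53 \right)} = \left(7^{4} - 12195\right) \left(5189 - 7209\right) + \left(- \frac{1}{2} - \frac{489243}{8} + \frac{53^{3}}{4} + \frac{311 \cdot 53^{2}}{8}\right) = \left(2401 - 12195\right) \left(-2020\right) + \left(- \frac{1}{2} - \frac{489243}{8} + \frac{1}{4} \cdot 148877 + \frac{311}{8} \cdot 2809\right) = \left(-9794\right) \left(-2020\right) + \left(- \frac{1}{2} - \frac{489243}{8} + \frac{148877}{4} + \frac{873599}{8}\right) = 19783880 + \frac{341053}{4} = \frac{79476573}{4}$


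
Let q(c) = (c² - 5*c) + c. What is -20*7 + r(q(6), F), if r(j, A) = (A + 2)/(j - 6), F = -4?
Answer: -421/3 ≈ -140.33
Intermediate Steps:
q(c) = c² - 4*c
r(j, A) = (2 + A)/(-6 + j)
-20*7 + r(q(6), F) = -20*7 + (2 - 4)/(-6 + 6*(-4 + 6)) = -140 - 2/(-6 + 6*2) = -140 - 2/(-6 + 12) = -140 - 2/6 = -140 + (⅙)*(-2) = -140 - ⅓ = -421/3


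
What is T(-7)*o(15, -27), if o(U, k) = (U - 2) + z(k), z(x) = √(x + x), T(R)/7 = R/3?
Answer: -637/3 - 49*I*√6 ≈ -212.33 - 120.03*I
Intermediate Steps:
T(R) = 7*R/3 (T(R) = 7*(R/3) = 7*R/3)
z(x) = √2*√x (z(x) = √(2*x) = √2*√x)
o(U, k) = -2 + U + √2*√k (o(U, k) = (U - 2) + √2*√k = (-2 + U) + √2*√k = -2 + U + √2*√k)
T(-7)*o(15, -27) = ((7/3)*(-7))*(-2 + 15 + √2*√(-27)) = -49*(-2 + 15 + √2*(3*I*√3))/3 = -49*(-2 + 15 + 3*I*√6)/3 = -49*(13 + 3*I*√6)/3 = -637/3 - 49*I*√6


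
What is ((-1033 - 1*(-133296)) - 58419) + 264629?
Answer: 338473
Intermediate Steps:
((-1033 - 1*(-133296)) - 58419) + 264629 = ((-1033 + 133296) - 58419) + 264629 = (132263 - 58419) + 264629 = 73844 + 264629 = 338473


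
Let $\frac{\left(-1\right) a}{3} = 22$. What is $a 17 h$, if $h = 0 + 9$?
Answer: $-10098$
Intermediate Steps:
$a = -66$ ($a = \left(-3\right) 22 = -66$)
$h = 9$
$a 17 h = \left(-66\right) 17 \cdot 9 = \left(-1122\right) 9 = -10098$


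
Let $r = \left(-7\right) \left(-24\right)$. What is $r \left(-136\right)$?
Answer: $-22848$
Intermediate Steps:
$r = 168$
$r \left(-136\right) = 168 \left(-136\right) = -22848$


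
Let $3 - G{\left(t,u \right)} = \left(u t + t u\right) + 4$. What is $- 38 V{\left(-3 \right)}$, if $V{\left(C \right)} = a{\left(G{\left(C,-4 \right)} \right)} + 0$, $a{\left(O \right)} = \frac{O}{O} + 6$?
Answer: $-266$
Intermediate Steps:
$G{\left(t,u \right)} = -1 - 2 t u$ ($G{\left(t,u \right)} = 3 - \left(\left(u t + t u\right) + 4\right) = 3 - \left(\left(t u + t u\right) + 4\right) = 3 - \left(2 t u + 4\right) = 3 - \left(4 + 2 t u\right) = -1 - 2 t u$)
$a{\left(O \right)} = 7$ ($a{\left(O \right)} = 1 + 6 = 7$)
$V{\left(C \right)} = 7$ ($V{\left(C \right)} = 7 + 0 = 7$)
$- 38 V{\left(-3 \right)} = \left(-38\right) 7 = -266$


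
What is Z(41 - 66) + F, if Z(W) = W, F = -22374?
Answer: -22399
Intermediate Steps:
Z(41 - 66) + F = (41 - 66) - 22374 = -25 - 22374 = -22399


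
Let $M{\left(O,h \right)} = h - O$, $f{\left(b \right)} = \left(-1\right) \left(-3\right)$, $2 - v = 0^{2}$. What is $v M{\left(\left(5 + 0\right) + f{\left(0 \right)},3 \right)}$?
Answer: $-10$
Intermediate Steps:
$v = 2$ ($v = 2 - 0^{2} = 2 - 0 = 2 + 0 = 2$)
$f{\left(b \right)} = 3$
$v M{\left(\left(5 + 0\right) + f{\left(0 \right)},3 \right)} = 2 \left(3 - \left(\left(5 + 0\right) + 3\right)\right) = 2 \left(3 - \left(5 + 3\right)\right) = 2 \left(3 - 8\right) = 2 \left(-5\right) = -10$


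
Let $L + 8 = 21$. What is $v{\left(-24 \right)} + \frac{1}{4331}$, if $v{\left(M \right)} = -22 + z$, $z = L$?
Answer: $- \frac{38978}{4331} \approx -8.9998$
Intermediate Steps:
$L = 13$ ($L = -8 + 21 = 13$)
$z = 13$
$v{\left(M \right)} = -9$ ($v{\left(M \right)} = -22 + 13 = -9$)
$v{\left(-24 \right)} + \frac{1}{4331} = -9 + \frac{1}{4331} = - \frac{38978}{4331}$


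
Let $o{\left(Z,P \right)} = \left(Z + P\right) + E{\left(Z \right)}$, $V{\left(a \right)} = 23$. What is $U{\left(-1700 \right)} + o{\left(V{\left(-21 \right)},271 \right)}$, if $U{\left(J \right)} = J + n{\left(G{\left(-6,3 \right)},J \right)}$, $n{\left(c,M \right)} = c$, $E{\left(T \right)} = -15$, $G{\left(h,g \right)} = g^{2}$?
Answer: $-1412$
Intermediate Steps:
$o{\left(Z,P \right)} = -15 + P + Z$ ($o{\left(Z,P \right)} = \left(Z + P\right) - 15 = \left(P + Z\right) - 15 = -15 + P + Z$)
$U{\left(J \right)} = 9 + J$ ($U{\left(J \right)} = J + 3^{2} = J + 9 = 9 + J$)
$U{\left(-1700 \right)} + o{\left(V{\left(-21 \right)},271 \right)} = \left(9 - 1700\right) + \left(-15 + 271 + 23\right) = -1691 + 279 = -1412$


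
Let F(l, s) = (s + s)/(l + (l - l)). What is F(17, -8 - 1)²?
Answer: 324/289 ≈ 1.1211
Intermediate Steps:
F(l, s) = 2*s/l (F(l, s) = (2*s)/(l + 0) = (2*s)/l = 2*s/l)
F(17, -8 - 1)² = (2*(-8 - 1)/17)² = (2*(-9)*(1/17))² = (-18/17)² = 324/289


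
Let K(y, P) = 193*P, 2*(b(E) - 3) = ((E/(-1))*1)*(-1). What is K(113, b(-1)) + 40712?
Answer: 82389/2 ≈ 41195.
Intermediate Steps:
b(E) = 3 + E/2 (b(E) = 3 + (((E/(-1))*1)*(-1))/2 = 3 + (((E*(-1))*1)*(-1))/2 = 3 + ((-E*1)*(-1))/2 = 3 + (-E*(-1))/2 = 3 + E/2)
K(113, b(-1)) + 40712 = 193*(3 + (½)*(-1)) + 40712 = 193*(3 - ½) + 40712 = 193*(5/2) + 40712 = 965/2 + 40712 = 82389/2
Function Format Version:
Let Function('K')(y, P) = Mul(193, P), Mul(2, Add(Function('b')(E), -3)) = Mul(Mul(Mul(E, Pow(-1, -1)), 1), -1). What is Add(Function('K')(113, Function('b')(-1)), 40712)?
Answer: Rational(82389, 2) ≈ 41195.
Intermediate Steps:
Function('b')(E) = Add(3, Mul(Rational(1, 2), E)) (Function('b')(E) = Add(3, Mul(Rational(1, 2), Mul(Mul(Mul(E, Pow(-1, -1)), 1), -1))) = Add(3, Mul(Rational(1, 2), Mul(Mul(Mul(E, -1), 1), -1))) = Add(3, Mul(Rational(1, 2), Mul(Mul(Mul(-1, E), 1), -1))) = Add(3, Mul(Rational(1, 2), Mul(Mul(-1, E), -1))) = Add(3, Mul(Rational(1, 2), E)))
Add(Function('K')(113, Function('b')(-1)), 40712) = Add(Mul(193, Add(3, Mul(Rational(1, 2), -1))), 40712) = Add(Mul(193, Add(3, Rational(-1, 2))), 40712) = Add(Mul(193, Rational(5, 2)), 40712) = Add(Rational(965, 2), 40712) = Rational(82389, 2)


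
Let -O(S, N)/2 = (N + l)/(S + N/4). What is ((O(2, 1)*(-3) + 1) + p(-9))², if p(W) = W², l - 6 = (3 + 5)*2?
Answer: 184900/9 ≈ 20544.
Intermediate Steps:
l = 22 (l = 6 + (3 + 5)*2 = 6 + 8*2 = 6 + 16 = 22)
O(S, N) = -2*(22 + N)/(S + N/4) (O(S, N) = -2*(N + 22)/(S + N/4) = -2*(22 + N)/(S + N*(¼)) = -2*(22 + N)/(S + N/4))
((O(2, 1)*(-3) + 1) + p(-9))² = (((8*(-22 - 1*1)/(1 + 4*2))*(-3) + 1) + (-9)²)² = (((8*(-22 - 1)/(1 + 8))*(-3) + 1) + 81)² = (((8*(-23)/9)*(-3) + 1) + 81)² = (((8*(⅑)*(-23))*(-3) + 1) + 81)² = ((-184/9*(-3) + 1) + 81)² = ((184/3 + 1) + 81)² = (187/3 + 81)² = (430/3)² = 184900/9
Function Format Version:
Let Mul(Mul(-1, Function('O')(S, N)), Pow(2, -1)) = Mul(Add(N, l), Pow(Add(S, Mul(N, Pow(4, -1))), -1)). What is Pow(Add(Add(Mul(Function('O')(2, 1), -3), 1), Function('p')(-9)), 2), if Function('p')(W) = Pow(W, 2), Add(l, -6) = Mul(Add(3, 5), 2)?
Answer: Rational(184900, 9) ≈ 20544.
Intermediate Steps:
l = 22 (l = Add(6, Mul(Add(3, 5), 2)) = Add(6, Mul(8, 2)) = Add(6, 16) = 22)
Function('O')(S, N) = Mul(-2, Pow(Add(S, Mul(Rational(1, 4), N)), -1), Add(22, N)) (Function('O')(S, N) = Mul(-2, Mul(Add(N, 22), Pow(Add(S, Mul(N, Pow(4, -1))), -1))) = Mul(-2, Mul(Add(22, N), Pow(Add(S, Mul(N, Rational(1, 4))), -1))) = Mul(-2, Mul(Add(22, N), Pow(Add(S, Mul(Rational(1, 4), N)), -1))) = Mul(-2, Mul(Pow(Add(S, Mul(Rational(1, 4), N)), -1), Add(22, N))) = Mul(-2, Pow(Add(S, Mul(Rational(1, 4), N)), -1), Add(22, N)))
Pow(Add(Add(Mul(Function('O')(2, 1), -3), 1), Function('p')(-9)), 2) = Pow(Add(Add(Mul(Mul(8, Pow(Add(1, Mul(4, 2)), -1), Add(-22, Mul(-1, 1))), -3), 1), Pow(-9, 2)), 2) = Pow(Add(Add(Mul(Mul(8, Pow(Add(1, 8), -1), Add(-22, -1)), -3), 1), 81), 2) = Pow(Add(Add(Mul(Mul(8, Pow(9, -1), -23), -3), 1), 81), 2) = Pow(Add(Add(Mul(Mul(8, Rational(1, 9), -23), -3), 1), 81), 2) = Pow(Add(Add(Mul(Rational(-184, 9), -3), 1), 81), 2) = Pow(Add(Add(Rational(184, 3), 1), 81), 2) = Pow(Add(Rational(187, 3), 81), 2) = Pow(Rational(430, 3), 2) = Rational(184900, 9)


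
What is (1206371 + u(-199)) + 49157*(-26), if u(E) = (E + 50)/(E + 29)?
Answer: -12190721/170 ≈ -71710.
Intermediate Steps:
u(E) = (50 + E)/(29 + E)
(1206371 + u(-199)) + 49157*(-26) = (1206371 + (50 - 199)/(29 - 199)) + 49157*(-26) = (1206371 - 149/(-170)) - 1278082 = (1206371 - 1/170*(-149)) - 1278082 = (1206371 + 149/170) - 1278082 = 205083219/170 - 1278082 = -12190721/170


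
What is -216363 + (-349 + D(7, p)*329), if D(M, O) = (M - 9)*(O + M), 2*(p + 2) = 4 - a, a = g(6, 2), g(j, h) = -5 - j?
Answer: -224937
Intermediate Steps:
a = -11 (a = -5 - 1*6 = -5 - 6 = -11)
p = 11/2 (p = -2 + (4 - 1*(-11))/2 = -2 + (4 + 11)/2 = -2 + (½)*15 = -2 + 15/2 = 11/2 ≈ 5.5000)
D(M, O) = (-9 + M)*(M + O)
-216363 + (-349 + D(7, p)*329) = -216363 + (-349 + (7² - 9*7 - 9*11/2 + 7*(11/2))*329) = -216363 + (-349 + (49 - 63 - 99/2 + 77/2)*329) = -216363 + (-349 - 25*329) = -216363 + (-349 - 8225) = -216363 - 8574 = -224937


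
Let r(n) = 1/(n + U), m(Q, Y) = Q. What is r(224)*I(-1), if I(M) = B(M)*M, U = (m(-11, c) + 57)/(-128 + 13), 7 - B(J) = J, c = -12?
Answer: -20/559 ≈ -0.035778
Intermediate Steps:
B(J) = 7 - J
U = -⅖ (U = (-11 + 57)/(-128 + 13) = 46/(-115) = 46*(-1/115) = -⅖ ≈ -0.40000)
I(M) = M*(7 - M) (I(M) = (7 - M)*M = M*(7 - M))
r(n) = 1/(-⅖ + n) (r(n) = 1/(n - ⅖) = 1/(-⅖ + n))
r(224)*I(-1) = (5/(-2 + 5*224))*(-(7 - 1*(-1))) = (5/(-2 + 1120))*(-(7 + 1)) = (5/1118)*(-1*8) = (5*(1/1118))*(-8) = (5/1118)*(-8) = -20/559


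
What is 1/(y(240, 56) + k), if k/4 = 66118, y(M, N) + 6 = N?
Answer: 1/264522 ≈ 3.7804e-6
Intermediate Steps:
y(M, N) = -6 + N
k = 264472 (k = 4*66118 = 264472)
1/(y(240, 56) + k) = 1/((-6 + 56) + 264472) = 1/(50 + 264472) = 1/264522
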